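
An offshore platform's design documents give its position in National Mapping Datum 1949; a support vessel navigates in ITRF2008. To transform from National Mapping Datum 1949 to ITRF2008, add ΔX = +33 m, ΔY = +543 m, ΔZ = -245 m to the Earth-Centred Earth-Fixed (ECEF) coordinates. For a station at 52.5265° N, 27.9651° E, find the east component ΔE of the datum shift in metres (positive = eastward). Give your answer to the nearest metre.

ΔE = 464 m

At φ = 52.5265°, λ = 27.9651°: sin φ = 0.793635, cos φ = 0.608394, sin λ = 0.468934, cos λ = 0.883233.
ΔE = −sin λ·ΔX + cos λ·ΔY = −(0.468934)·(33) + (0.883233)·(543) = 464.12 m.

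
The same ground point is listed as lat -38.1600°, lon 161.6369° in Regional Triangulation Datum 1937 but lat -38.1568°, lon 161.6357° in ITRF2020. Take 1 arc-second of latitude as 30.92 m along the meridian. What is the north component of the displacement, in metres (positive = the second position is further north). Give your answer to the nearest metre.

Δφ = -38.1568° − -38.1600° = +0.0032°; Δλ = 161.6357° − 161.6369° = -0.0012°.
1° of latitude = 3600 × 30.92 = 111312 m.
ΔN = Δφ × 111312 = 356.2 m; ΔE = Δλ × 111312 × cos(-38.1600°) = -0.0012 × 111312 × 0.786288 = -105.0 m.

ΔN = 356 m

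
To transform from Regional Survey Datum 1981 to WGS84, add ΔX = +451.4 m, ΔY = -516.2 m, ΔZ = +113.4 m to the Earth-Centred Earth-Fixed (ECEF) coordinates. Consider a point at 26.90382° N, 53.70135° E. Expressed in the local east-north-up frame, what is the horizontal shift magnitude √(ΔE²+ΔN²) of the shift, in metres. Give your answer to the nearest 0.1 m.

690.3 m

The local east axis at (φ, λ) is (−sin λ, cos λ, 0), so ΔE = −sin(53.70135°)·451.4 + cos(53.70135°)·(-516.2) = -669.39 m.
The local north axis is (−sin φ cos λ, −sin φ sin λ, cos φ), giving ΔN = -120.918 + 188.250 + 101.126 = 168.46 m.
Horizontal magnitude = √(ΔE² + ΔN²) = √((-669.39)² + 168.46²) = 690.26 m.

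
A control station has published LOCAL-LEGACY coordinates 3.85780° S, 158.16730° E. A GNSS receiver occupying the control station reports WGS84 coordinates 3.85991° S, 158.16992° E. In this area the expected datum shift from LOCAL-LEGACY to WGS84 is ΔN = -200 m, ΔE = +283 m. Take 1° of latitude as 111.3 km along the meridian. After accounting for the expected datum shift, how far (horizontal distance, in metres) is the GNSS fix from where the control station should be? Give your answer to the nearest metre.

36 m

Observed coordinate differences: Δφ = -0.00211°, Δλ = +0.00262°.
Converting to metres (1° lat = 111300 m, cos φ = 0.997734): observed ΔN = -234.8 m, observed ΔE = 290.9 m.
Subtracting the expected shift leaves a residual of -234.8 − (-200) = -34.8 m north and 290.9 − (283) = 7.9 m east.
Residual distance = √((-34.8)² + 7.9²) = 35.7 m.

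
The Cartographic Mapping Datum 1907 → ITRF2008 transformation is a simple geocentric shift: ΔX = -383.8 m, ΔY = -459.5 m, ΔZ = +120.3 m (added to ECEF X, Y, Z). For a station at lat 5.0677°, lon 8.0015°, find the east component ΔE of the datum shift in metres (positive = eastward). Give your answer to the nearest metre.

ΔE = -402 m

At φ = 5.0677°, λ = 8.0015°: sin φ = 0.088333, cos φ = 0.996091, sin λ = 0.139199, cos λ = 0.990264.
ΔE = −sin λ·ΔX + cos λ·ΔY = −(0.139199)·(-383.8) + (0.990264)·(-459.5) = -401.60 m.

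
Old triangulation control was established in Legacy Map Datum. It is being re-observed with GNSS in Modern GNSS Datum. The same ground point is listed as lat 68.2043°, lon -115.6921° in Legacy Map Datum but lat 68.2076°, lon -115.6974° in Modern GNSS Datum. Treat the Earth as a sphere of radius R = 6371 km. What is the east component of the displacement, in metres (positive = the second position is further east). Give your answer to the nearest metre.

Δφ = 68.2076° − 68.2043° = +0.0033°; Δλ = -115.6974° − -115.6921° = -0.0053°.
1° along a meridian = πR/180 = 111195 m.
ΔN = Δφ × 111195 = 366.9 m; ΔE = Δλ × 111195 × cos(68.2043°) = -0.0053 × 111195 × 0.371298 = -218.8 m.

ΔE = -219 m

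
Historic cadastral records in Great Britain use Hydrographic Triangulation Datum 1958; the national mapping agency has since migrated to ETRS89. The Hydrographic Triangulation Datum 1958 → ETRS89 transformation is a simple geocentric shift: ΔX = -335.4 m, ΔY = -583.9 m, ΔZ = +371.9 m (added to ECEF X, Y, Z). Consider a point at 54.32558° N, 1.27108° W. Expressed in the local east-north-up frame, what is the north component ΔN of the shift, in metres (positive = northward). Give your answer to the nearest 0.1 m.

ΔN = 478.8 m

The local north axis is (−sin φ cos λ, −sin φ sin λ, cos φ), giving ΔN = 272.393 − 10.522 + 216.884 = 478.76 m.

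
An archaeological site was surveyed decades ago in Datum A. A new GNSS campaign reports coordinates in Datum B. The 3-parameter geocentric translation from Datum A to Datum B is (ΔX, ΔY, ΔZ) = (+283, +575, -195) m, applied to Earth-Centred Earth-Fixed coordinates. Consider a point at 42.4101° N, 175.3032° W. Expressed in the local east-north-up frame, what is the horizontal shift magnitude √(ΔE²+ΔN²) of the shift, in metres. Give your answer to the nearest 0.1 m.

At φ = 42.4101°, λ = -175.3032°: sin φ = 0.674433, cos φ = 0.738336, sin λ = -0.081883, cos λ = -0.996642.
ΔE = −sin λ·ΔX + cos λ·ΔY = −(-0.081883)·(283) + (-0.996642)·(575) = -549.90 m.
ΔN = −sin φ cos λ·ΔX − sin φ sin λ·ΔY + cos φ·ΔZ = −(0.674433)(-0.996642)(283) − (0.674433)(-0.081883)(575) + (0.738336)(-195) = 78.00 m.
Horizontal magnitude = √(ΔE² + ΔN²) = √((-549.90)² + 78.00²) = 555.40 m.

555.4 m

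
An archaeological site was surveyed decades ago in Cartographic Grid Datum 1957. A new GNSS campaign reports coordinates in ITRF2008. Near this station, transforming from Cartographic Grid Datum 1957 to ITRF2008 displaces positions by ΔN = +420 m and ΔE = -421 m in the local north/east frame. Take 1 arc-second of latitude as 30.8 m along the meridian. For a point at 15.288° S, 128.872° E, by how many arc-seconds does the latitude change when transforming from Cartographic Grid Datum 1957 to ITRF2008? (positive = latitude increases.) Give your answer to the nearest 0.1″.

1″ of latitude = 30.80 m, so Δφ = 420.0 / 30.80 = 13.636″.

Δφ = 13.6″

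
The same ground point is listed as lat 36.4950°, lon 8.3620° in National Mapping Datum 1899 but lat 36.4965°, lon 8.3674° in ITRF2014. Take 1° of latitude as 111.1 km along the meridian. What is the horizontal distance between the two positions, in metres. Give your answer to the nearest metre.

Δφ = 36.4965° − 36.4950° = +0.0015°; Δλ = 8.3674° − 8.3620° = +0.0054°.
ΔN = Δφ × 111100 = 166.7 m; ΔE = Δλ × 111100 × cos(36.4950°) = +0.0054 × 111100 × 0.803909 = 482.3 m.
Distance = √(ΔE² + ΔN²) = √(482.3² + 166.7²) = 510.3 m.

510 m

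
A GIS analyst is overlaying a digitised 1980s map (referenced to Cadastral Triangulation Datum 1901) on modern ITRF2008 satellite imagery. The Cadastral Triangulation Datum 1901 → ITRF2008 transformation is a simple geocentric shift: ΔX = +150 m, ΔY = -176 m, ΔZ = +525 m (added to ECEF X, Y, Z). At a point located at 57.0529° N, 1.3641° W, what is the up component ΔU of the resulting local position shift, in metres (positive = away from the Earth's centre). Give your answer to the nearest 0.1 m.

The local up (radial) axis is (cos φ cos λ, cos φ sin λ, sin φ), giving ΔU = 81.557 + 2.279 + 440.566 = 524.40 m.

ΔU = 524.4 m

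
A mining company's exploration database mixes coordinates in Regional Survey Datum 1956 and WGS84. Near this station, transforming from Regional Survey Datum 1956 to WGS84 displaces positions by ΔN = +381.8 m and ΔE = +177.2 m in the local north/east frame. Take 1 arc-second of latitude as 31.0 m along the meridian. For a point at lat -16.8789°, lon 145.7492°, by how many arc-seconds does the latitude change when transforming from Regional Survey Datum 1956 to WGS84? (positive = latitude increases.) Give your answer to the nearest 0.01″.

1″ of latitude = 31.00 m, so Δφ = 381.8 / 31.00 = 12.316″.

Δφ = 12.32″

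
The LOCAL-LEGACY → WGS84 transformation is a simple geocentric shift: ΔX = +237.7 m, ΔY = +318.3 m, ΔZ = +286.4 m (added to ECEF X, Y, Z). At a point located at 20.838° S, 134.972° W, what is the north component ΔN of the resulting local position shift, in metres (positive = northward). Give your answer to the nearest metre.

At φ = -20.838°, λ = -134.972°: sin φ = -0.355727, cos φ = 0.934590, sin λ = -0.707452, cos λ = -0.706761.
ΔN = −sin φ cos λ·ΔX − sin φ sin λ·ΔY + cos φ·ΔZ = −(-0.355727)(-0.706761)(237.7) − (-0.355727)(-0.707452)(318.3) + (0.934590)(286.4) = 127.80 m.

ΔN = 128 m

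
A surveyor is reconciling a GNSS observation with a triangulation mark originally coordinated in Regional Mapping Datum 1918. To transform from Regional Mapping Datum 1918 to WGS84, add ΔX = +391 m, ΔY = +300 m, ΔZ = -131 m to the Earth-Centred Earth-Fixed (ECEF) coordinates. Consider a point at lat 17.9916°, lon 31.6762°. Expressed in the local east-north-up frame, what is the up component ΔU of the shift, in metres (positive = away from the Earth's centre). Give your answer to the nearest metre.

ΔU = 426 m

At φ = 17.9916°, λ = 31.6762°: sin φ = 0.308878, cos φ = 0.951102, sin λ = 0.525118, cos λ = 0.851029.
ΔU = cos φ cos λ·ΔX + cos φ sin λ·ΔY + sin φ·ΔZ = (0.951102)(0.851029)(391) + (0.951102)(0.525118)(300) + (0.308878)(-131) = 425.85 m.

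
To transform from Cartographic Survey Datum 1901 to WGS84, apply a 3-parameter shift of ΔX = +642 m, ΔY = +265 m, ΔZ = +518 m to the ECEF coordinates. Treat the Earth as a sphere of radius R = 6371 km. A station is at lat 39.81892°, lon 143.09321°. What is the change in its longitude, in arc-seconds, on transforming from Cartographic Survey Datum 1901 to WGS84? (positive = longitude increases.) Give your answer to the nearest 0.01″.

Δλ = -25.18″

sin φ = 0.640363, cos φ = 0.768072, sin λ = 0.600515, cos λ = -0.799613.
East component: ΔE = −sin λ·ΔX + cos λ·ΔY = −(0.600515)(642) + (-0.799613)(265) = -597.43 m.
1° of latitude spans πR/180 = 111195 m; at latitude φ, 1° of longitude spans that × cos φ = 85405.7 m, so Δλ = -597.43 / 85405.7 × 3600 = -25.183″.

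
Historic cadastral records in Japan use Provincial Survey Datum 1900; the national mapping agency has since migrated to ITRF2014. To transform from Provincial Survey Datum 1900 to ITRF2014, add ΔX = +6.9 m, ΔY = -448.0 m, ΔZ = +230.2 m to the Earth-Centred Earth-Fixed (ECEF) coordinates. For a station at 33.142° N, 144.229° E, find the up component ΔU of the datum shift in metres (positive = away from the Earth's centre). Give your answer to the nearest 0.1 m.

ΔU = -98.1 m

The local up (radial) axis is (cos φ cos λ, cos φ sin λ, sin φ), giving ΔU = -4.688 − 219.274 + 125.854 = -98.11 m.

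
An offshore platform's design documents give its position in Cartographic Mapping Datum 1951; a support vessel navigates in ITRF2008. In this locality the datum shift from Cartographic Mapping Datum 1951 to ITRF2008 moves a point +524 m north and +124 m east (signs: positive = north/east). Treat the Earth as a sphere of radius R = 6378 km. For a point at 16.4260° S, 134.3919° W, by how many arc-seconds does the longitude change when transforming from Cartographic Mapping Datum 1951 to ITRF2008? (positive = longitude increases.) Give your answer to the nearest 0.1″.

Δλ = 4.2″

At latitude -16.4260°, cos φ = 0.959186.
One radian of longitude at latitude φ spans R cos φ, so Δλ = ΔE / (R cos φ) = 124.0 / (6378000 × 0.959186) = 2.0269e-05 rad = 4.181″.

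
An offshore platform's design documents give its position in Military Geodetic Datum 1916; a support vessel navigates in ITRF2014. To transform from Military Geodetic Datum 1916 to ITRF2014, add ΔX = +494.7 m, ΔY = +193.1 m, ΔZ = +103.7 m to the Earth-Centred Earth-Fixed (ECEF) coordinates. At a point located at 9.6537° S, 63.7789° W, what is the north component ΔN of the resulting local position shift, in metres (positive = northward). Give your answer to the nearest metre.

At φ = -9.6537°, λ = -63.7789°: sin φ = -0.167693, cos φ = 0.985839, sin λ = -0.897096, cos λ = 0.441836.
ΔN = −sin φ cos λ·ΔX − sin φ sin λ·ΔY + cos φ·ΔZ = −(-0.167693)(0.441836)(494.7) − (-0.167693)(-0.897096)(193.1) + (0.985839)(103.7) = 109.84 m.

ΔN = 110 m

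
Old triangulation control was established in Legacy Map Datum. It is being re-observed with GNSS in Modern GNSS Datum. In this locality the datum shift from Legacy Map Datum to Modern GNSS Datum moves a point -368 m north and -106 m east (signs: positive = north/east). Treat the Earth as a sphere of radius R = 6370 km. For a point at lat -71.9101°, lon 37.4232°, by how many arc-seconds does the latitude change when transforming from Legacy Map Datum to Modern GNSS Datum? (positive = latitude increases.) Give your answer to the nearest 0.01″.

On a sphere of radius R, 1 rad of latitude = R, so Δφ = ΔN / R = -368.0 / 6370000 = -5.7771e-05 rad = -11.916″.

Δφ = -11.92″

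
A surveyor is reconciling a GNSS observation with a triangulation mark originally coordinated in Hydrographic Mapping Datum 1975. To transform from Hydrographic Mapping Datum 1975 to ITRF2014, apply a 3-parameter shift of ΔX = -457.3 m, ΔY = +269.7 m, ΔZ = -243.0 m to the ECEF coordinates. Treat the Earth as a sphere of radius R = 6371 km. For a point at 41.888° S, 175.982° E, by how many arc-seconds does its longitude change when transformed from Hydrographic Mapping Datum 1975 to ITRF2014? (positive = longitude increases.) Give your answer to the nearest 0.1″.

Δλ = -10.3″

sin φ = -0.667677, cos φ = 0.744451, sin λ = 0.070070, cos λ = -0.997542.
East component: ΔE = −sin λ·ΔX + cos λ·ΔY = −(0.070070)(-457.3) + (-0.997542)(269.7) = -236.99 m.
1° of latitude spans πR/180 = 111195 m; at latitude φ, 1° of longitude spans that × cos φ = 82779.2 m, so Δλ = -236.99 / 82779.2 × 3600 = -10.307″.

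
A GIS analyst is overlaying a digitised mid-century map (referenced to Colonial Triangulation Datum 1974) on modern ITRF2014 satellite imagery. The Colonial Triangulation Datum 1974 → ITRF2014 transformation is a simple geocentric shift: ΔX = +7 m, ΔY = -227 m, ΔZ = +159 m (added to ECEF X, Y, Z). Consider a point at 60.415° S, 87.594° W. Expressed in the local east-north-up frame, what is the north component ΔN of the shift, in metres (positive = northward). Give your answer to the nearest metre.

The local north axis is (−sin φ cos λ, −sin φ sin λ, cos φ), giving ΔN = 0.256 + 197.231 + 78.501 = 275.99 m.

ΔN = 276 m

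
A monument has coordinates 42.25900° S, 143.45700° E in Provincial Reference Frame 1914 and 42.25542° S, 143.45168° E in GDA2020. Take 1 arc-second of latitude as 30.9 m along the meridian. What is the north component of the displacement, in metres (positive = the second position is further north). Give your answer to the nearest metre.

ΔN = 398 m

Δφ = -42.25542° − -42.25900° = +0.00358°; Δλ = 143.45168° − 143.45700° = -0.00532°.
1° of latitude = 3600 × 30.90 = 111240 m.
ΔN = Δφ × 111240 = 398.2 m; ΔE = Δλ × 111240 × cos(-42.25900°) = -0.00532 × 111240 × 0.740113 = -438.0 m.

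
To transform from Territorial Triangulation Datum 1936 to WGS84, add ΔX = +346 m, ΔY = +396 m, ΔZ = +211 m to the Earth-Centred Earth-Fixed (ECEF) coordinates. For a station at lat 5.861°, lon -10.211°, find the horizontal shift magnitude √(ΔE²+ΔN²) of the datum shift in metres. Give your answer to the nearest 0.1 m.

486.5 m

At φ = 5.861°, λ = -10.211°: sin φ = 0.102115, cos φ = 0.994773, sin λ = -0.177274, cos λ = 0.984162.
ΔE = −sin λ·ΔX + cos λ·ΔY = −(-0.177274)·(346) + (0.984162)·(396) = 451.06 m.
ΔN = −sin φ cos λ·ΔX − sin φ sin λ·ΔY + cos φ·ΔZ = −(0.102115)(0.984162)(346) − (0.102115)(-0.177274)(396) + (0.994773)(211) = 182.29 m.
Horizontal magnitude = √(ΔE² + ΔN²) = √(451.06² + 182.29²) = 486.51 m.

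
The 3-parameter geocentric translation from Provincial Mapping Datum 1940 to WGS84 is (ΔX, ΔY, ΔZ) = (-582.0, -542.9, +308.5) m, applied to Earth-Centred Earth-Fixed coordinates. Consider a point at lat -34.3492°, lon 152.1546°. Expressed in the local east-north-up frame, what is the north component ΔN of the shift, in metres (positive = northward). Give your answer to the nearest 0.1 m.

ΔN = 402.0 m

At φ = -34.3492°, λ = 152.1546°: sin φ = -0.564235, cos φ = 0.825614, sin λ = 0.467087, cos λ = -0.884211.
ΔN = −sin φ cos λ·ΔX − sin φ sin λ·ΔY + cos φ·ΔZ = −(-0.564235)(-0.884211)(-582.0) − (-0.564235)(0.467087)(-542.9) + (0.825614)(308.5) = 401.98 m.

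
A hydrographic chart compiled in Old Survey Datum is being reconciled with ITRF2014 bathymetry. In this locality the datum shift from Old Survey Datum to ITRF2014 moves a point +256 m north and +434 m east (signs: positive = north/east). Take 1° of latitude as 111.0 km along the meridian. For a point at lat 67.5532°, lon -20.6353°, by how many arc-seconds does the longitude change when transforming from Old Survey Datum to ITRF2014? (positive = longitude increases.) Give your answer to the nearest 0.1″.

At latitude 67.5532°, cos φ = 0.381825.
1° of longitude at this latitude = 111.0 × cos φ = 42.38 km, so Δλ = 434.0 / 42382.6 = 0.0102400° = 36.864″.

Δλ = 36.9″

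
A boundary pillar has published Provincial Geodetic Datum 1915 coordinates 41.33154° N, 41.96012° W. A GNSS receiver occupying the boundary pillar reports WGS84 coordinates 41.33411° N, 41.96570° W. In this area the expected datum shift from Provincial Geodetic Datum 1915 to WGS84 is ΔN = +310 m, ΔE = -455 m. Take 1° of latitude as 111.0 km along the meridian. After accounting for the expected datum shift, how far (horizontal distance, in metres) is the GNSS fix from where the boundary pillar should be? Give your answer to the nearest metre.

27 m

Observed coordinate differences: Δφ = +0.00257°, Δλ = -0.00558°.
Converting to metres (1° lat = 111000 m, cos φ = 0.750901): observed ΔN = 285.3 m, observed ΔE = -465.1 m.
Subtracting the expected shift leaves a residual of 285.3 − (310) = -24.7 m north and -465.1 − (-455) = -10.1 m east.
Residual distance = √((-24.7)² + (-10.1)²) = 26.7 m.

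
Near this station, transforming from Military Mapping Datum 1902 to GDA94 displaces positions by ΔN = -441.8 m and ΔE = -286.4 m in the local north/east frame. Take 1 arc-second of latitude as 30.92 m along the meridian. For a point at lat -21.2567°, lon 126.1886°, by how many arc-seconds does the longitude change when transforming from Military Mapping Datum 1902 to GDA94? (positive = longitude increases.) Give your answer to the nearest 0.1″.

At latitude -21.2567°, cos φ = 0.931965.
1″ of longitude at this latitude = 30.92 × cos φ = 28.8164 m, so Δλ = -286.4 / 28.8164 = -9.939″.

Δλ = -9.9″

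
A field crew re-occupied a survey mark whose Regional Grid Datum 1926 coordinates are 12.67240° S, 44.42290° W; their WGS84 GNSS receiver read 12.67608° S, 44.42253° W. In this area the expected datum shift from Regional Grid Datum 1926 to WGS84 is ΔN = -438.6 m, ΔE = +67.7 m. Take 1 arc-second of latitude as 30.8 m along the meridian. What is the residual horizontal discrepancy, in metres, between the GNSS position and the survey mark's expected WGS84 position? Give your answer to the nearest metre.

Observed coordinate differences: Δφ = -0.00368°, Δλ = +0.00037°.
Converting to metres (1° lat = 110880 m, cos φ = 0.975640): observed ΔN = -408.0 m, observed ΔE = 40.0 m.
Subtracting the expected shift leaves a residual of -408.0 − (-438.6) = 30.6 m north and 40.0 − (67.7) = -27.7 m east.
Residual distance = √(30.6² + (-27.7)²) = 41.2 m.

41 m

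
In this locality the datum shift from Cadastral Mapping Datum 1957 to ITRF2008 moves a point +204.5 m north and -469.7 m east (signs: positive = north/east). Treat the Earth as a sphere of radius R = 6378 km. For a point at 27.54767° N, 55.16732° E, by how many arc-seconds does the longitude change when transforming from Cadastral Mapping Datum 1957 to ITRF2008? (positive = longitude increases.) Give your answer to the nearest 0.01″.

At latitude 27.54767°, cos φ = 0.886626.
One radian of longitude at latitude φ spans R cos φ, so Δλ = ΔE / (R cos φ) = -469.7 / (6378000 × 0.886626) = -8.3061e-05 rad = -17.132″.

Δλ = -17.13″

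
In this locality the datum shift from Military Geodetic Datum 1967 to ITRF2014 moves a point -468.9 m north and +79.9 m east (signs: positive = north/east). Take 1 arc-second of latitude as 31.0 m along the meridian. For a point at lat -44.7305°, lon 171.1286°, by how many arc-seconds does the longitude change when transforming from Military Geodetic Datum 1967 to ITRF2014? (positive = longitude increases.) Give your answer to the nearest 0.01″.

At latitude -44.7305°, cos φ = 0.710425.
1″ of longitude at this latitude = 31.00 × cos φ = 22.0232 m, so Δλ = 79.9 / 22.0232 = 3.628″.

Δλ = 3.63″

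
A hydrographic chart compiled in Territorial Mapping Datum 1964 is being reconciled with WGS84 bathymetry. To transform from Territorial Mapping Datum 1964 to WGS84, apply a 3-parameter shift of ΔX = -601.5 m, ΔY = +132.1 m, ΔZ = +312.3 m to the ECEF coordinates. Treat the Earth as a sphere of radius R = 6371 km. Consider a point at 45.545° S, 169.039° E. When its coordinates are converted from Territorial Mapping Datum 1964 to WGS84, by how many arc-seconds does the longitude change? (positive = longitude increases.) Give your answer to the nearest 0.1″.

Δλ = -0.7″

sin φ = -0.713801, cos φ = 0.700349, sin λ = 0.190141, cos λ = -0.981757.
East component: ΔE = −sin λ·ΔX + cos λ·ΔY = −(0.190141)(-601.5) + (-0.981757)(132.1) = -15.32 m.
1° of latitude spans πR/180 = 111195 m; at latitude φ, 1° of longitude spans that × cos φ = 77875.2 m, so Δλ = -15.32 / 77875.2 × 3600 = -0.708″.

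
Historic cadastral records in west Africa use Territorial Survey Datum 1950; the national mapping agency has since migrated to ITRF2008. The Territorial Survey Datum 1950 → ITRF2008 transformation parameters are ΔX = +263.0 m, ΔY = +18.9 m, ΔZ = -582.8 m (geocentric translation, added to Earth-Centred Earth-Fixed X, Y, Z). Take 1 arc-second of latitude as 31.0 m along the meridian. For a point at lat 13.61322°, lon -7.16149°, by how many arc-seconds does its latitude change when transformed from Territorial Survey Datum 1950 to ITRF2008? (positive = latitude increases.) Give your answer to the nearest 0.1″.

Δφ = -20.2″

sin φ = 0.235366, cos φ = 0.971907, sin λ = -0.124666, cos λ = 0.992199.
North component: ΔN = −sin φ cos λ·ΔX − sin φ sin λ·ΔY + cos φ·ΔZ = −(0.235366)(0.992199)(263.0) − (0.235366)(-0.124666)(18.9) + (0.971907)(-582.8) = -627.29 m.
1° of latitude spans 3600 × 31.00 = 111600 m, so Δφ = -627.29 / 111600 × 3600 = -20.235″.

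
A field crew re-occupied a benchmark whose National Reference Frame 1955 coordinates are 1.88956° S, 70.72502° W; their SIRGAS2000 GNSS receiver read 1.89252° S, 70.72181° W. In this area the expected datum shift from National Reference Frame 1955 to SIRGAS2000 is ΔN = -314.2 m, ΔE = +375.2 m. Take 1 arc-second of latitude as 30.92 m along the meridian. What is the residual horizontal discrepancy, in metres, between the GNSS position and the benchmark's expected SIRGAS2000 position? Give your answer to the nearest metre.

Observed coordinate differences: Δφ = -0.00296°, Δλ = +0.00321°.
Converting to metres (1° lat = 111312 m, cos φ = 0.999456): observed ΔN = -329.5 m, observed ΔE = 357.1 m.
Subtracting the expected shift leaves a residual of -329.5 − (-314.2) = -15.3 m north and 357.1 − (375.2) = -18.1 m east.
Residual distance = √((-15.3)² + (-18.1)²) = 23.7 m.

24 m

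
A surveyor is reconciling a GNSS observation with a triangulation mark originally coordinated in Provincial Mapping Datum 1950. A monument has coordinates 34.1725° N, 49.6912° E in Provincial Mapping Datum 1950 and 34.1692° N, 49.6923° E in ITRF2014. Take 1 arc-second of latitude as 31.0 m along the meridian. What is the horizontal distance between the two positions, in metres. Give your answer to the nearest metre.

Δφ = 34.1692° − 34.1725° = -0.0033°; Δλ = 49.6923° − 49.6912° = +0.0011°.
1° of latitude = 3600 × 31.00 = 111600 m.
ΔN = Δφ × 111600 = -368.3 m; ΔE = Δλ × 111600 × cos(34.1725°) = +0.0011 × 111600 × 0.827350 = 101.6 m.
Distance = √(ΔE² + ΔN²) = √(101.6² + (-368.3)²) = 382.0 m.

382 m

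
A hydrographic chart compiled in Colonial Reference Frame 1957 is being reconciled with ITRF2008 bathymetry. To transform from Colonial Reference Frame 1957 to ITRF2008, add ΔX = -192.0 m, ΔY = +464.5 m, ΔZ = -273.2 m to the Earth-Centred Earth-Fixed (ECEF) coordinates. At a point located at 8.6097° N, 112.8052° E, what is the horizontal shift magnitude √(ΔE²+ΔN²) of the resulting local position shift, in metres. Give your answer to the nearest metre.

The local east axis at (φ, λ) is (−sin λ, cos λ, 0), so ΔE = −sin(112.8052°)·(-192.0) + cos(112.8052°)·464.5 = -3.05 m.
The local north axis is (−sin φ cos λ, −sin φ sin λ, cos φ), giving ΔN = -11.141 − 64.101 − 270.121 = -345.36 m.
Horizontal magnitude = √(ΔE² + ΔN²) = √((-3.05)² + (-345.36)²) = 345.38 m.

345 m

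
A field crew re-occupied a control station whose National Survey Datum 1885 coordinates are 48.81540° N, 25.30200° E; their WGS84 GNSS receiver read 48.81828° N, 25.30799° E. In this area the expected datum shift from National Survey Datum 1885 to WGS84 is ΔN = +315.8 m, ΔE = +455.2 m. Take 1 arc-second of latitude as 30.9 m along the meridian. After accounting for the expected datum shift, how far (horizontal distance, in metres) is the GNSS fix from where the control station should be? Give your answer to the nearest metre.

17 m

Observed coordinate differences: Δφ = +0.00288°, Δλ = +0.00599°.
Converting to metres (1° lat = 111240 m, cos φ = 0.658487): observed ΔN = 320.4 m, observed ΔE = 438.8 m.
Subtracting the expected shift leaves a residual of 320.4 − (315.8) = 4.6 m north and 438.8 − (455.2) = -16.4 m east.
Residual distance = √(4.6² + (-16.4)²) = 17.1 m.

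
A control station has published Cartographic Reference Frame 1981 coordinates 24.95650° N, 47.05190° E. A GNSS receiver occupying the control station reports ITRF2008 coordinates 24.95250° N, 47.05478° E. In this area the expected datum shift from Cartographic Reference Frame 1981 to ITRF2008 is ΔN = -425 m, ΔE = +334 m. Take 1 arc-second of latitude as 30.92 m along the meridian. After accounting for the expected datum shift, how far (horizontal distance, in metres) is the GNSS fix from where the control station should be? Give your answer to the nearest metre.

48 m

Observed coordinate differences: Δφ = -0.00400°, Δλ = +0.00288°.
Converting to metres (1° lat = 111312 m, cos φ = 0.906628): observed ΔN = -445.2 m, observed ΔE = 290.6 m.
Subtracting the expected shift leaves a residual of -445.2 − (-425) = -20.2 m north and 290.6 − (334) = -43.4 m east.
Residual distance = √((-20.2)² + (-43.4)²) = 47.8 m.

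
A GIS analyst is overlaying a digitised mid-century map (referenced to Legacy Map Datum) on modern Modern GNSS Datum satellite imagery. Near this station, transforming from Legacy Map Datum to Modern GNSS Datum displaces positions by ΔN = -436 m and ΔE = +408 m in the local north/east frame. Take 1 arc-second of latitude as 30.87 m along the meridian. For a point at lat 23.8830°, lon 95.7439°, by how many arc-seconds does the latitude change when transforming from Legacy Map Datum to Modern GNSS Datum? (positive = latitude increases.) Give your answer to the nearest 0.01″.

Δφ = -14.12″

1″ of latitude = 30.87 m, so Δφ = -436.0 / 30.87 = -14.124″.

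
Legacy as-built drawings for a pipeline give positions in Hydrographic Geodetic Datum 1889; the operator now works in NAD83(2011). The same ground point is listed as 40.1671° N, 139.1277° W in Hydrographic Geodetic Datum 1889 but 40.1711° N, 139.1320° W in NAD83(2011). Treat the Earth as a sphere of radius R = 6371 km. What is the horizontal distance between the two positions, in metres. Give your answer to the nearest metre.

576 m

Δφ = 40.1711° − 40.1671° = +0.0040°; Δλ = -139.1320° − -139.1277° = -0.0043°.
1° along a meridian = πR/180 = 111195 m.
ΔN = Δφ × 111195 = 444.8 m; ΔE = Δλ × 111195 × cos(40.1671°) = -0.0043 × 111195 × 0.764167 = -365.4 m.
Distance = √(ΔE² + ΔN²) = √((-365.4)² + 444.8²) = 575.6 m.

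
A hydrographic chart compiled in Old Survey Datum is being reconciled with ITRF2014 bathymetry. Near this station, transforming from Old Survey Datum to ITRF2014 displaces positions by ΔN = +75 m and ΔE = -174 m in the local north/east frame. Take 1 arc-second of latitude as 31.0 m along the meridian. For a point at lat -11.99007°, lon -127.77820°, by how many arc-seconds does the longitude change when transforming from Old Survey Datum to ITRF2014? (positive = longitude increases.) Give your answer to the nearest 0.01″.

At latitude -11.99007°, cos φ = 0.978184.
1″ of longitude at this latitude = 31.00 × cos φ = 30.3237 m, so Δλ = -174.0 / 30.3237 = -5.738″.

Δλ = -5.74″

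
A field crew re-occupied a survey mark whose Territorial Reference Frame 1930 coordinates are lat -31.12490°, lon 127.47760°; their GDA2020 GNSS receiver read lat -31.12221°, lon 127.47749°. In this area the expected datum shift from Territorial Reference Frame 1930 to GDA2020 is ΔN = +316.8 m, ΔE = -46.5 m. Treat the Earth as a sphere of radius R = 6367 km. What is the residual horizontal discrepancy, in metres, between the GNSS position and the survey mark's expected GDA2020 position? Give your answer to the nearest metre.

40 m

Observed coordinate differences: Δφ = +0.00269°, Δλ = -0.00011°.
Converting to metres (1° lat = 111125 m, cos φ = 0.856043): observed ΔN = 298.9 m, observed ΔE = -10.5 m.
Subtracting the expected shift leaves a residual of 298.9 − (316.8) = -17.9 m north and -10.5 − (-46.5) = 36.0 m east.
Residual distance = √((-17.9)² + 36.0²) = 40.2 m.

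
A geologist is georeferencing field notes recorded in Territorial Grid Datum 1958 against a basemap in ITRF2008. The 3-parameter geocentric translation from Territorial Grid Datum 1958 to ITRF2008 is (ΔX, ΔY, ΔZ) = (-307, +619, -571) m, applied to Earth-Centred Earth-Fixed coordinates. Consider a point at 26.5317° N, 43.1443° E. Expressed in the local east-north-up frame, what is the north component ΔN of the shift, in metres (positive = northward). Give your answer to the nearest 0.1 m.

At φ = 26.5317°, λ = 43.1443°: sin φ = 0.446693, cos φ = 0.894687, sin λ = 0.683838, cos λ = 0.729634.
ΔN = −sin φ cos λ·ΔX − sin φ sin λ·ΔY + cos φ·ΔZ = −(0.446693)(0.729634)(-307) − (0.446693)(0.683838)(619) + (0.894687)(-571) = -599.89 m.

ΔN = -599.9 m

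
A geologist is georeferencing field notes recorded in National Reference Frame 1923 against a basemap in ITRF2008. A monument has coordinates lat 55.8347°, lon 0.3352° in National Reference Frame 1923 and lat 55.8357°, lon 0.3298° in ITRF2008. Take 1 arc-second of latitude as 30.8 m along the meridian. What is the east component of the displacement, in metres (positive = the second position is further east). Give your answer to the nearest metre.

ΔE = -336 m

Δφ = 55.8357° − 55.8347° = +0.0010°; Δλ = 0.3298° − 0.3352° = -0.0054°.
1° of latitude = 3600 × 30.80 = 110880 m.
ΔN = Δφ × 110880 = 110.9 m; ΔE = Δλ × 110880 × cos(55.8347°) = -0.0054 × 110880 × 0.561582 = -336.2 m.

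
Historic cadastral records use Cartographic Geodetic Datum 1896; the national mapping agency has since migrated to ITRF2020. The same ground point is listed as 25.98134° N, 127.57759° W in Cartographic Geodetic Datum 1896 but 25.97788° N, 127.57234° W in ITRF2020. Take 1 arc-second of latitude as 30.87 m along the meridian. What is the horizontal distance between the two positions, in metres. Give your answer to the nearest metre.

650 m

Δφ = 25.97788° − 25.98134° = -0.00346°; Δλ = -127.57234° − -127.57759° = +0.00525°.
1° of latitude = 3600 × 30.87 = 111132 m.
ΔN = Δφ × 111132 = -384.5 m; ΔE = Δλ × 111132 × cos(25.98134°) = +0.00525 × 111132 × 0.898937 = 524.5 m.
Distance = √(ΔE² + ΔN²) = √(524.5² + (-384.5)²) = 650.3 m.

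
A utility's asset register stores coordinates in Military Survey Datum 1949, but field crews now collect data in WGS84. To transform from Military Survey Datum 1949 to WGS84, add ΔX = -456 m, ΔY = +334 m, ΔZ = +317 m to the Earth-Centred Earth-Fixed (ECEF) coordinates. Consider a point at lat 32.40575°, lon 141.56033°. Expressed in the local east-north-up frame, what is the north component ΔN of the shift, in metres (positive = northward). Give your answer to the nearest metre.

At φ = 32.40575°, λ = 141.56033°: sin φ = 0.535912, cos φ = 0.844274, sin λ = 0.621690, cos λ = -0.783263.
ΔN = −sin φ cos λ·ΔX − sin φ sin λ·ΔY + cos φ·ΔZ = −(0.535912)(-0.783263)(-456) − (0.535912)(0.621690)(334) + (0.844274)(317) = -35.05 m.

ΔN = -35 m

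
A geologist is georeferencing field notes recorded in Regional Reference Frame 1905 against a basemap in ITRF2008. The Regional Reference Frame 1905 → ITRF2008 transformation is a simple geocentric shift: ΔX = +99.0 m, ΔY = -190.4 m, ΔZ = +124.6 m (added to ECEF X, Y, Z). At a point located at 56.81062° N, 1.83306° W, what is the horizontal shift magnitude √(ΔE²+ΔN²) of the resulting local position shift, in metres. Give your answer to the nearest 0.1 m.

At φ = 56.81062°, λ = -1.83306°: sin φ = 0.836866, cos φ = 0.547408, sin λ = -0.031987, cos λ = 0.999488.
ΔE = −sin λ·ΔX + cos λ·ΔY = −(-0.031987)·(99.0) + (0.999488)·(-190.4) = -187.14 m.
ΔN = −sin φ cos λ·ΔX − sin φ sin λ·ΔY + cos φ·ΔZ = −(0.836866)(0.999488)(99.0) − (0.836866)(-0.031987)(-190.4) + (0.547408)(124.6) = -19.70 m.
Horizontal magnitude = √(ΔE² + ΔN²) = √((-187.14)² + (-19.70)²) = 188.17 m.

188.2 m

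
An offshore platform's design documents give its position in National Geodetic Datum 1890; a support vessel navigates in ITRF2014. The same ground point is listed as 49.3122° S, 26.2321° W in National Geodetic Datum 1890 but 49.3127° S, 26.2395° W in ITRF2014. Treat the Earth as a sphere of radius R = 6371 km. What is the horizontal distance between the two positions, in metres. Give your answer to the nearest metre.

Δφ = -49.3127° − -49.3122° = -0.0005°; Δλ = -26.2395° − -26.2321° = -0.0074°.
1° along a meridian = πR/180 = 111195 m.
ΔN = Δφ × 111195 = -55.6 m; ΔE = Δλ × 111195 × cos(-49.3122°) = -0.0074 × 111195 × 0.651937 = -536.4 m.
Distance = √(ΔE² + ΔN²) = √((-536.4)² + (-55.6)²) = 539.3 m.

539 m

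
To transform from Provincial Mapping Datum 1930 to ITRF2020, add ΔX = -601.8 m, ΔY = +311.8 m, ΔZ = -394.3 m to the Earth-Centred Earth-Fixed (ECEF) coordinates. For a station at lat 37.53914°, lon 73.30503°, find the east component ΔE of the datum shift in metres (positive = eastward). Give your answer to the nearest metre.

The local east axis at (φ, λ) is (−sin λ, cos λ, 0), so ΔE = −sin(73.30503°)·(-601.8) + cos(73.30503°)·311.8 = 666.01 m.

ΔE = 666 m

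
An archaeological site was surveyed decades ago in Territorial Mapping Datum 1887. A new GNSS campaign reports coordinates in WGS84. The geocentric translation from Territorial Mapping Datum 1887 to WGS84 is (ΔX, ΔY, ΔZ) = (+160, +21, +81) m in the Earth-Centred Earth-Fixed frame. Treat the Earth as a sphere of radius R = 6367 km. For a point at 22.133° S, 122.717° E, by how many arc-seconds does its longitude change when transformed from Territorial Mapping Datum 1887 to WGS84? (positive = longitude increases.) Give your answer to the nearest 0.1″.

Δλ = -5.1″

sin φ = -0.376758, cos φ = 0.926312, sin λ = 0.841350, cos λ = -0.540490.
East component: ΔE = −sin λ·ΔX + cos λ·ΔY = −(0.841350)(160) + (-0.540490)(21) = -145.97 m.
1° of latitude spans πR/180 = 111125 m; at latitude φ, 1° of longitude spans that × cos φ = 102936.5 m, so Δλ = -145.97 / 102936.5 × 3600 = -5.105″.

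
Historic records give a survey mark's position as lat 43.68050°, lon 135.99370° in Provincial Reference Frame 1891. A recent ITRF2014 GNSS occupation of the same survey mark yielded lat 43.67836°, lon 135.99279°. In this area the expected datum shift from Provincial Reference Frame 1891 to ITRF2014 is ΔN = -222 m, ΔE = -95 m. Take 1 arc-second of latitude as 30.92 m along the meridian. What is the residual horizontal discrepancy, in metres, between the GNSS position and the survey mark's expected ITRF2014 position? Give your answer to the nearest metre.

27 m

Observed coordinate differences: Δφ = -0.00214°, Δλ = -0.00091°.
Converting to metres (1° lat = 111312 m, cos φ = 0.723202): observed ΔN = -238.2 m, observed ΔE = -73.3 m.
Subtracting the expected shift leaves a residual of -238.2 − (-222) = -16.2 m north and -73.3 − (-95) = 21.7 m east.
Residual distance = √((-16.2)² + 21.7²) = 27.1 m.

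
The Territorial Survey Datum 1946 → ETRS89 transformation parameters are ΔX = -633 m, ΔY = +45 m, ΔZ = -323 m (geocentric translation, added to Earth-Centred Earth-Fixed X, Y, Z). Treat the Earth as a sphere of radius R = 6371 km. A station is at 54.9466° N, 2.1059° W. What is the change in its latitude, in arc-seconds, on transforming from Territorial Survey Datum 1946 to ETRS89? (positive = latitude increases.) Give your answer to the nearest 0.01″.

sin φ = 0.818617, cos φ = 0.574340, sin λ = -0.036747, cos λ = 0.999325.
North component: ΔN = −sin φ cos λ·ΔX − sin φ sin λ·ΔY + cos φ·ΔZ = −(0.818617)(0.999325)(-633) − (0.818617)(-0.036747)(45) + (0.574340)(-323) = 333.68 m.
1° of latitude spans πR/180 = 111195 m, so Δφ = 333.68 / 111195 × 3600 = 10.803″.

Δφ = 10.80″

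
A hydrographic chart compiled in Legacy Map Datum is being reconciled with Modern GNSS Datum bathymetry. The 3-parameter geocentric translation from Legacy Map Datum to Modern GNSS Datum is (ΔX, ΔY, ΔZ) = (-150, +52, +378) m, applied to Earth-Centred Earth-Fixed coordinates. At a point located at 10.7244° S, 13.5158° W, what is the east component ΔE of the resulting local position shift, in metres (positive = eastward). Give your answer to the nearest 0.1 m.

At φ = -10.7244°, λ = -13.5158°: sin φ = -0.186085, cos φ = 0.982534, sin λ = -0.233713, cos λ = 0.972306.
ΔE = −sin λ·ΔX + cos λ·ΔY = −(-0.233713)·(-150) + (0.972306)·(52) = 15.50 m.

ΔE = 15.5 m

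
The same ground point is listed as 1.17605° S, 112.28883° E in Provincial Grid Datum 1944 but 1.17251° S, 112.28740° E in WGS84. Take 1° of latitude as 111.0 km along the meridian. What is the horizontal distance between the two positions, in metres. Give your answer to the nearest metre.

Δφ = -1.17251° − -1.17605° = +0.00354°; Δλ = 112.28740° − 112.28883° = -0.00143°.
ΔN = Δφ × 111000 = 392.9 m; ΔE = Δλ × 111000 × cos(-1.17605°) = -0.00143 × 111000 × 0.999789 = -158.7 m.
Distance = √(ΔE² + ΔN²) = √((-158.7)² + 392.9²) = 423.8 m.

424 m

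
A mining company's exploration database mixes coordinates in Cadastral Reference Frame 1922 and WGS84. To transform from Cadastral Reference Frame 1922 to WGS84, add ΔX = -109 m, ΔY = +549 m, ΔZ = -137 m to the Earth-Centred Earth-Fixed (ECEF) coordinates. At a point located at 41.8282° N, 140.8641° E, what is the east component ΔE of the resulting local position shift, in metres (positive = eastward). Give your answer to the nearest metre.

At φ = 41.8282°, λ = 140.8641°: sin φ = 0.666899, cos φ = 0.745148, sin λ = 0.631162, cos λ = -0.775651.
ΔE = −sin λ·ΔX + cos λ·ΔY = −(0.631162)·(-109) + (-0.775651)·(549) = -357.04 m.

ΔE = -357 m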